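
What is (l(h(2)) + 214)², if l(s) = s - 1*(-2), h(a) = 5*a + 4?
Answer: 52900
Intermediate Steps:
h(a) = 4 + 5*a
l(s) = 2 + s (l(s) = s + 2 = 2 + s)
(l(h(2)) + 214)² = ((2 + (4 + 5*2)) + 214)² = ((2 + (4 + 10)) + 214)² = ((2 + 14) + 214)² = (16 + 214)² = 230² = 52900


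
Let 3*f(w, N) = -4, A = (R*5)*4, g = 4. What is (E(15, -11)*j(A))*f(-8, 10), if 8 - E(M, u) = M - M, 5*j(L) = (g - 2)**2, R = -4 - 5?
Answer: -128/15 ≈ -8.5333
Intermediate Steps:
R = -9
A = -180 (A = -9*5*4 = -45*4 = -180)
j(L) = 4/5 (j(L) = (4 - 2)**2/5 = (1/5)*2**2 = (1/5)*4 = 4/5)
f(w, N) = -4/3 (f(w, N) = (1/3)*(-4) = -4/3)
E(M, u) = 8 (E(M, u) = 8 - (M - M) = 8 - 1*0 = 8 + 0 = 8)
(E(15, -11)*j(A))*f(-8, 10) = (8*(4/5))*(-4/3) = (32/5)*(-4/3) = -128/15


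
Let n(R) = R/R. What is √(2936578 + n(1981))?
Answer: √2936579 ≈ 1713.6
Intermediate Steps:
n(R) = 1
√(2936578 + n(1981)) = √(2936578 + 1) = √2936579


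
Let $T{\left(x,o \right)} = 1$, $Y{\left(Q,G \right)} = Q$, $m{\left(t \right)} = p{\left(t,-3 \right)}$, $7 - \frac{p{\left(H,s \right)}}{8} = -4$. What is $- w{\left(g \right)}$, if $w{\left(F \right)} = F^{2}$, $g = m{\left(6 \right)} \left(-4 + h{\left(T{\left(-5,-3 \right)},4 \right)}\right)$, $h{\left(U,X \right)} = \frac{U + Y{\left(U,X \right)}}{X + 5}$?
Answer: $- \frac{8952064}{81} \approx -1.1052 \cdot 10^{5}$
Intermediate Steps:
$p{\left(H,s \right)} = 88$ ($p{\left(H,s \right)} = 56 - -32 = 56 + 32 = 88$)
$m{\left(t \right)} = 88$
$h{\left(U,X \right)} = \frac{2 U}{5 + X}$ ($h{\left(U,X \right)} = \frac{U + U}{X + 5} = \frac{2 U}{5 + X}$)
$g = - \frac{2992}{9}$ ($g = 88 \left(-4 + 2 \cdot 1 \frac{1}{5 + 4}\right) = 88 \left(-4 + 2 \cdot 1 \cdot \frac{1}{9}\right) = 88 \left(-4 + \frac{2}{9}\right) = 88 \left(- \frac{34}{9}\right) = - \frac{2992}{9} \approx -332.44$)
$- w{\left(g \right)} = - \left(- \frac{2992}{9}\right)^{2} = \left(-1\right) \frac{8952064}{81} = - \frac{8952064}{81}$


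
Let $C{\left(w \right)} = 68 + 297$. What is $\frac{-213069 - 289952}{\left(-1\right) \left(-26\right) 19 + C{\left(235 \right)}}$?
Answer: $- \frac{503021}{859} \approx -585.59$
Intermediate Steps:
$C{\left(w \right)} = 365$
$\frac{-213069 - 289952}{\left(-1\right) \left(-26\right) 19 + C{\left(235 \right)}} = \frac{-213069 - 289952}{\left(-1\right) \left(-26\right) 19 + 365} = - \frac{503021}{26 \cdot 19 + 365} = - \frac{503021}{494 + 365} = - \frac{503021}{859}$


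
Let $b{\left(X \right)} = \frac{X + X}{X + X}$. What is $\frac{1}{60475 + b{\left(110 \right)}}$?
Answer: $\frac{1}{60476} \approx 1.6535 \cdot 10^{-5}$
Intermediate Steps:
$b{\left(X \right)} = 1$ ($b{\left(X \right)} = \frac{2 X}{2 X} = 2 X \frac{1}{2 X} = 1$)
$\frac{1}{60475 + b{\left(110 \right)}} = \frac{1}{60475 + 1} = \frac{1}{60476}$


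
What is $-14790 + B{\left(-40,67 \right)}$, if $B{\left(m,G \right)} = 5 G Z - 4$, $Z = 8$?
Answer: $-12114$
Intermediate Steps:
$B{\left(m,G \right)} = -4 + 40 G$ ($B{\left(m,G \right)} = 5 G 8 - 4 = 40 G - 4 = -4 + 40 G$)
$-14790 + B{\left(-40,67 \right)} = -14790 + \left(-4 + 40 \cdot 67\right) = -14790 + \left(-4 + 2680\right) = -14790 + 2676 = -12114$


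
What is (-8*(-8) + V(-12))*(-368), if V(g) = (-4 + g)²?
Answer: -117760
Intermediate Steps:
(-8*(-8) + V(-12))*(-368) = (-8*(-8) + (-4 - 12)²)*(-368) = (64 + (-16)²)*(-368) = (64 + 256)*(-368) = 320*(-368) = -117760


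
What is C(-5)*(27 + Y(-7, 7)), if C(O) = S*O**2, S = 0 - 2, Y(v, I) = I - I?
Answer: -1350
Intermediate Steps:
Y(v, I) = 0
S = -2
C(O) = -2*O**2
C(-5)*(27 + Y(-7, 7)) = (-2*(-5)**2)*(27 + 0) = -2*25*27 = -50*27 = -1350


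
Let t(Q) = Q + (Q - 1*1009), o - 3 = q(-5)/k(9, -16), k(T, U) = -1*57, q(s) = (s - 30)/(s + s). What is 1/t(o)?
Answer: -57/57178 ≈ -0.00099689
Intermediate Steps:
q(s) = (-30 + s)/(2*s) (q(s) = (-30 + s)/((2*s)) = (-30 + s)*(1/(2*s)) = (-30 + s)/(2*s))
k(T, U) = -57
o = 335/114 (o = 3 + ((1/2)*(-30 - 5)/(-5))/(-57) = 3 + ((1/2)*(-1/5)*(-35))*(-1/57) = 3 + (7/2)*(-1/57) = 3 - 7/114 = 335/114 ≈ 2.9386)
t(Q) = -1009 + 2*Q (t(Q) = Q + (Q - 1009) = Q + (-1009 + Q) = -1009 + 2*Q)
1/t(o) = 1/(-1009 + 2*(335/114)) = 1/(-1009 + 335/57) = 1/(-57178/57) = -57/57178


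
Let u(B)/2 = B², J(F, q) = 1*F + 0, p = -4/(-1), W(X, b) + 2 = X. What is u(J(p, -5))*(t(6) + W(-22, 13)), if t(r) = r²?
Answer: 384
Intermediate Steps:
W(X, b) = -2 + X
p = 4 (p = -4*(-1) = 4)
J(F, q) = F (J(F, q) = F + 0 = F)
u(B) = 2*B²
u(J(p, -5))*(t(6) + W(-22, 13)) = (2*4²)*(6² + (-2 - 22)) = (2*16)*(36 - 24) = 32*12 = 384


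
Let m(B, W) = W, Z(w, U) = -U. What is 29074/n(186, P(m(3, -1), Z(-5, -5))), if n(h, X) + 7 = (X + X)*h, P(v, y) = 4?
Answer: 29074/1481 ≈ 19.631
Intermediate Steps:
n(h, X) = -7 + 2*X*h (n(h, X) = -7 + (X + X)*h = -7 + (2*X)*h = -7 + 2*X*h)
29074/n(186, P(m(3, -1), Z(-5, -5))) = 29074/(-7 + 2*4*186) = 29074/(-7 + 1488) = 29074/1481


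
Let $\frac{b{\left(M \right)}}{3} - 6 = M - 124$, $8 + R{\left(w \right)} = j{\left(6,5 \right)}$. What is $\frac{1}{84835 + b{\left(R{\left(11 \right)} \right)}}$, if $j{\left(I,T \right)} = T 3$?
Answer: $\frac{1}{84502} \approx 1.1834 \cdot 10^{-5}$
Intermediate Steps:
$j{\left(I,T \right)} = 3 T$
$R{\left(w \right)} = 7$ ($R{\left(w \right)} = -8 + 3 \cdot 5 = -8 + 15 = 7$)
$b{\left(M \right)} = -354 + 3 M$ ($b{\left(M \right)} = 18 + 3 \left(M - 124\right) = 18 + 3 \left(-124 + M\right) = 18 + \left(-372 + 3 M\right) = -354 + 3 M$)
$\frac{1}{84835 + b{\left(R{\left(11 \right)} \right)}} = \frac{1}{84835 + \left(-354 + 3 \cdot 7\right)} = \frac{1}{84835 + \left(-354 + 21\right)} = \frac{1}{84835 - 333} = \frac{1}{84502}$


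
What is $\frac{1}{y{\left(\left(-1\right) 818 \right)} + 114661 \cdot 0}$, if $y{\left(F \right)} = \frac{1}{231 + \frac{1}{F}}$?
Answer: $\frac{188957}{818} \approx 231.0$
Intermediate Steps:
$\frac{1}{y{\left(\left(-1\right) 818 \right)} + 114661 \cdot 0} = \frac{1}{\frac{\left(-1\right) 818}{1 + 231 \left(\left(-1\right) 818\right)} + 114661 \cdot 0} = \frac{1}{- \frac{818}{1 + 231 \left(-818\right)} + 0} = \frac{1}{- \frac{818}{1 - 188958} + 0} = \frac{1}{- \frac{818}{-188957} + 0} = \frac{1}{\left(-818\right) \left(- \frac{1}{188957}\right) + 0} = \frac{1}{\frac{818}{188957} + 0} = \frac{1}{\frac{818}{188957}} = \frac{188957}{818}$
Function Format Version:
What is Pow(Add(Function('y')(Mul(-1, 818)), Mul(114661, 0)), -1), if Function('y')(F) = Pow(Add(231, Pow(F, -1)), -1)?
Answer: Rational(188957, 818) ≈ 231.00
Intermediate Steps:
Pow(Add(Function('y')(Mul(-1, 818)), Mul(114661, 0)), -1) = Pow(Add(Mul(Mul(-1, 818), Pow(Add(1, Mul(231, Mul(-1, 818))), -1)), Mul(114661, 0)), -1) = Pow(Add(Mul(-818, Pow(Add(1, Mul(231, -818)), -1)), 0), -1) = Pow(Add(Mul(-818, Pow(Add(1, -188958), -1)), 0), -1) = Pow(Add(Mul(-818, Pow(-188957, -1)), 0), -1) = Pow(Add(Mul(-818, Rational(-1, 188957)), 0), -1) = Pow(Add(Rational(818, 188957), 0), -1) = Pow(Rational(818, 188957), -1) = Rational(188957, 818)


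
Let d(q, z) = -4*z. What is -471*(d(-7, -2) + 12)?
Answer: -9420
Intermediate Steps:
-471*(d(-7, -2) + 12) = -471*(-4*(-2) + 12) = -471*(8 + 12) = -471*20 = -9420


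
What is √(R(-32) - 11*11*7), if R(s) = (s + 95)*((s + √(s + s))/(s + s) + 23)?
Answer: √(10136 - 126*I)/4 ≈ 25.17 - 0.15644*I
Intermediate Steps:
R(s) = (23 + (s + √2*√s)/(2*s))*(95 + s) (R(s) = (95 + s)*((s + √(2*s))/((2*s)) + 23) = (95 + s)*((s + √2*√s)*(1/(2*s)) + 23) = (95 + s)*((s + √2*√s)/(2*s) + 23) = (95 + s)*(23 + (s + √2*√s)/(2*s)) = (23 + (s + √2*√s)/(2*s))*(95 + s))
√(R(-32) - 11*11*7) = √((95*√2 + √(-32)*(4465 + 47*(-32) + √2*√(-32)))/(2*√(-32)) - 11*11*7) = √((-I*√2/8)*(95*√2 + (4*I*√2)*(4465 - 1504 + √2*(4*I*√2)))/2 - 121*7) = √((-I*√2/8)*(95*√2 + (4*I*√2)*(4465 - 1504 + 8*I))/2 - 847) = √((-I*√2/8)*(95*√2 + (4*I*√2)*(2961 + 8*I))/2 - 847) = √((-I*√2/8)*(95*√2 + 4*I*√2*(2961 + 8*I))/2 - 847) = √(-I*√2*(95*√2 + 4*I*√2*(2961 + 8*I))/16 - 847) = √(-847 - I*√2*(95*√2 + 4*I*√2*(2961 + 8*I))/16)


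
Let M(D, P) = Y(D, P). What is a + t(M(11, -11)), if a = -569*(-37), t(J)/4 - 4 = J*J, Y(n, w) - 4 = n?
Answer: 21969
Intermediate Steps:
Y(n, w) = 4 + n
M(D, P) = 4 + D
t(J) = 16 + 4*J² (t(J) = 16 + 4*(J*J) = 16 + 4*J²)
a = 21053
a + t(M(11, -11)) = 21053 + (16 + 4*(4 + 11)²) = 21053 + (16 + 4*15²) = 21053 + (16 + 4*225) = 21053 + (16 + 900) = 21053 + 916 = 21969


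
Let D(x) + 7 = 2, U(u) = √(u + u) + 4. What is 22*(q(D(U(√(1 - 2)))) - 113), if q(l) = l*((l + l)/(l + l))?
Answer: -2596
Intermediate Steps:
U(u) = 4 + √2*√u (U(u) = √(2*u) + 4 = √2*√u + 4 = 4 + √2*√u)
D(x) = -5 (D(x) = -7 + 2 = -5)
q(l) = l (q(l) = l*((2*l)/((2*l))) = l*((2*l)*(1/(2*l))) = l*1 = l)
22*(q(D(U(√(1 - 2)))) - 113) = 22*(-5 - 113) = 22*(-118) = -2596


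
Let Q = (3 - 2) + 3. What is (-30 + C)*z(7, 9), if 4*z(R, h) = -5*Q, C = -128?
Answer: 790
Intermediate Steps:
Q = 4 (Q = 1 + 3 = 4)
z(R, h) = -5 (z(R, h) = (-5*4)/4 = (¼)*(-20) = -5)
(-30 + C)*z(7, 9) = (-30 - 128)*(-5) = -158*(-5) = 790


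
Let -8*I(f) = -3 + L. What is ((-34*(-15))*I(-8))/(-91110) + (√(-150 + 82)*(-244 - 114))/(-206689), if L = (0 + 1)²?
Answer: -17/12148 + 716*I*√17/206689 ≈ -0.0013994 + 0.014283*I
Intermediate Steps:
L = 1 (L = 1² = 1)
I(f) = ¼ (I(f) = -(-3 + 1)/8 = -⅛*(-2) = ¼)
((-34*(-15))*I(-8))/(-91110) + (√(-150 + 82)*(-244 - 114))/(-206689) = (-34*(-15)*(¼))/(-91110) + (√(-150 + 82)*(-244 - 114))/(-206689) = (510*(¼))*(-1/91110) + (√(-68)*(-358))*(-1/206689) = (255/2)*(-1/91110) + ((2*I*√17)*(-358))*(-1/206689) = -17/12148 - 716*I*√17*(-1/206689) = -17/12148 + 716*I*√17/206689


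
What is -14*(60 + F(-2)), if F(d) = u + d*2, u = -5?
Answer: -714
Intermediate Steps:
F(d) = -5 + 2*d (F(d) = -5 + d*2 = -5 + 2*d)
-14*(60 + F(-2)) = -14*(60 + (-5 + 2*(-2))) = -14*(60 + (-5 - 4)) = -14*(60 - 9) = -14*51 = -714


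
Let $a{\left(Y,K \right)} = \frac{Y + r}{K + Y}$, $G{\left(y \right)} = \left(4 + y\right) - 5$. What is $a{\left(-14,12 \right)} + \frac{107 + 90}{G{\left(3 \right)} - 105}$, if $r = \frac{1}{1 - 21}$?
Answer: $\frac{21063}{4120} \approx 5.1124$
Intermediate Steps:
$G{\left(y \right)} = -1 + y$
$r = - \frac{1}{20}$ ($r = \frac{1}{-20} = - \frac{1}{20} \approx -0.05$)
$a{\left(Y,K \right)} = \frac{- \frac{1}{20} + Y}{K + Y}$ ($a{\left(Y,K \right)} = \frac{Y - \frac{1}{20}}{K + Y} = \frac{- \frac{1}{20} + Y}{K + Y}$)
$a{\left(-14,12 \right)} + \frac{107 + 90}{G{\left(3 \right)} - 105} = \frac{- \frac{1}{20} - 14}{12 - 14} + \frac{107 + 90}{\left(-1 + 3\right) - 105} = \frac{1}{-2} \left(- \frac{281}{20}\right) + \frac{197}{2 - 105} = \left(- \frac{1}{2}\right) \left(- \frac{281}{20}\right) + \frac{197}{-103} = \frac{281}{40} + 197 \left(- \frac{1}{103}\right) = \frac{281}{40} - \frac{197}{103} = \frac{21063}{4120}$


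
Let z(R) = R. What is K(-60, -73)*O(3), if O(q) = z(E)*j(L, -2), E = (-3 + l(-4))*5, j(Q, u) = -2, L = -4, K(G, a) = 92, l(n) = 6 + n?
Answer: 920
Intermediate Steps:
E = -5 (E = (-3 + (6 - 4))*5 = (-3 + 2)*5 = -1*5 = -5)
O(q) = 10 (O(q) = -5*(-2) = 10)
K(-60, -73)*O(3) = 92*10 = 920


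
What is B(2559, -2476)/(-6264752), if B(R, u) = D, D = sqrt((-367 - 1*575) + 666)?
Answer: -I*sqrt(69)/3132376 ≈ -2.6519e-6*I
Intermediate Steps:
D = 2*I*sqrt(69) (D = sqrt((-367 - 575) + 666) = sqrt(-942 + 666) = sqrt(-276) = 2*I*sqrt(69) ≈ 16.613*I)
B(R, u) = 2*I*sqrt(69)
B(2559, -2476)/(-6264752) = (2*I*sqrt(69))/(-6264752) = (2*I*sqrt(69))*(-1/6264752) = -I*sqrt(69)/3132376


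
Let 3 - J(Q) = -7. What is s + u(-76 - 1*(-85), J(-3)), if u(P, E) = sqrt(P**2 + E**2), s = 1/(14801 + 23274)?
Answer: 1/38075 + sqrt(181) ≈ 13.454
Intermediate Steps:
J(Q) = 10 (J(Q) = 3 - 1*(-7) = 3 + 7 = 10)
s = 1/38075 ≈ 2.6264e-5
u(P, E) = sqrt(E**2 + P**2)
s + u(-76 - 1*(-85), J(-3)) = 1/38075 + sqrt(10**2 + (-76 - 1*(-85))**2) = 1/38075 + sqrt(100 + (-76 + 85)**2) = 1/38075 + sqrt(100 + 9**2) = 1/38075 + sqrt(100 + 81) = 1/38075 + sqrt(181)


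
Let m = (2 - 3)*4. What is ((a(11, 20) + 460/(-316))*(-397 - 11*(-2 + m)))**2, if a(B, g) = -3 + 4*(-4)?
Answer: 286113730816/6241 ≈ 4.5844e+7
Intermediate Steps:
a(B, g) = -19 (a(B, g) = -3 - 16 = -19)
m = -4 (m = -1*4 = -4)
((a(11, 20) + 460/(-316))*(-397 - 11*(-2 + m)))**2 = ((-19 + 460/(-316))*(-397 - 11*(-2 - 4)))**2 = ((-19 + 460*(-1/316))*(-397 - 11*(-6)))**2 = ((-19 - 115/79)*(-397 + 66))**2 = (-1616/79*(-331))**2 = (534896/79)**2 = 286113730816/6241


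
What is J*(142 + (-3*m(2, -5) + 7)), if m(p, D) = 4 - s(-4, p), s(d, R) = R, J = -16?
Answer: -2288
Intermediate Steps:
m(p, D) = 4 - p
J*(142 + (-3*m(2, -5) + 7)) = -16*(142 + (-3*(4 - 1*2) + 7)) = -16*(142 + (-3*(4 - 2) + 7)) = -16*(142 + (-3*2 + 7)) = -16*(142 + (-6 + 7)) = -16*(142 + 1) = -16*143 = -2288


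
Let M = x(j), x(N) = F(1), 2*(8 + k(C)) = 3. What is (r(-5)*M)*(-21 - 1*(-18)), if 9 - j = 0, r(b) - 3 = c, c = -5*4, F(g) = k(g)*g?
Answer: -663/2 ≈ -331.50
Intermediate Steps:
k(C) = -13/2 (k(C) = -8 + (1/2)*3 = -8 + 3/2 = -13/2)
F(g) = -13*g/2
c = -20
r(b) = -17 (r(b) = 3 - 20 = -17)
j = 9 (j = 9 - 1*0 = 9 + 0 = 9)
x(N) = -13/2 (x(N) = -13/2*1 = -13/2)
M = -13/2 ≈ -6.5000
(r(-5)*M)*(-21 - 1*(-18)) = (-17*(-13/2))*(-21 - 1*(-18)) = 221*(-21 + 18)/2 = (221/2)*(-3) = -663/2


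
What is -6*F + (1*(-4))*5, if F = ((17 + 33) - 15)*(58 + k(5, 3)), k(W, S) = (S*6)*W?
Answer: -31100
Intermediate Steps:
k(W, S) = 6*S*W (k(W, S) = (6*S)*W = 6*S*W)
F = 5180 (F = ((17 + 33) - 15)*(58 + 6*3*5) = (50 - 15)*(58 + 90) = 35*148 = 5180)
-6*F + (1*(-4))*5 = -6*5180 + (1*(-4))*5 = -31080 - 4*5 = -31080 - 20 = -31100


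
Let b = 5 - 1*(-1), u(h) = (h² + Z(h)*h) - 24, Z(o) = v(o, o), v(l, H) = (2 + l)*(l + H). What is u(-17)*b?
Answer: -50430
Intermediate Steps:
v(l, H) = (2 + l)*(H + l)
Z(o) = 2*o² + 4*o (Z(o) = o² + 2*o + 2*o + o*o = o² + 2*o + 2*o + o² = 2*o² + 4*o)
u(h) = -24 + h² + 2*h²*(2 + h) (u(h) = (h² + (2*h*(2 + h))*h) - 24 = (h² + 2*h²*(2 + h)) - 24 = -24 + h² + 2*h²*(2 + h))
b = 6 (b = 5 + 1 = 6)
u(-17)*b = (-24 + 2*(-17)³ + 5*(-17)²)*6 = (-24 + 2*(-4913) + 5*289)*6 = (-24 - 9826 + 1445)*6 = -8405*6 = -50430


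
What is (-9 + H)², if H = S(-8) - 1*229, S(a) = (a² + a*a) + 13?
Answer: 9409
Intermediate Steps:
S(a) = 13 + 2*a² (S(a) = (a² + a²) + 13 = 2*a² + 13 = 13 + 2*a²)
H = -88 (H = (13 + 2*(-8)²) - 1*229 = (13 + 2*64) - 229 = (13 + 128) - 229 = 141 - 229 = -88)
(-9 + H)² = (-9 - 88)² = (-97)² = 9409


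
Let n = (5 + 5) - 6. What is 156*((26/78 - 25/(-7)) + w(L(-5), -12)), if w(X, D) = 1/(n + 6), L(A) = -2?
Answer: 21866/35 ≈ 624.74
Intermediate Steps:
n = 4 (n = 10 - 6 = 4)
w(X, D) = ⅒ (w(X, D) = 1/(4 + 6) = 1/10 = ⅒)
156*((26/78 - 25/(-7)) + w(L(-5), -12)) = 156*((26/78 - 25/(-7)) + ⅒) = 156*((26*(1/78) - 25*(-⅐)) + ⅒) = 156*((⅓ + 25/7) + ⅒) = 156*(82/21 + ⅒) = 156*(841/210) = 21866/35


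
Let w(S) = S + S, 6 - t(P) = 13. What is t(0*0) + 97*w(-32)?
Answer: -6215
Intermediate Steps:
t(P) = -7 (t(P) = 6 - 1*13 = 6 - 13 = -7)
w(S) = 2*S
t(0*0) + 97*w(-32) = -7 + 97*(2*(-32)) = -7 + 97*(-64) = -7 - 6208 = -6215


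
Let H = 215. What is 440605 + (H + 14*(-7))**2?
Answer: 454294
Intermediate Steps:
440605 + (H + 14*(-7))**2 = 440605 + (215 + 14*(-7))**2 = 440605 + (215 - 98)**2 = 440605 + 117**2 = 440605 + 13689 = 454294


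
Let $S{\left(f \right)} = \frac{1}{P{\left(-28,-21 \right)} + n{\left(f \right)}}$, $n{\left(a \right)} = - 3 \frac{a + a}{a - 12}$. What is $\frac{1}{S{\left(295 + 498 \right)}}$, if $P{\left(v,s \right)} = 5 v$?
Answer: $- \frac{114098}{781} \approx -146.09$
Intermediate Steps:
$n{\left(a \right)} = - \frac{6 a}{-12 + a}$ ($n{\left(a \right)} = - 3 \frac{2 a}{-12 + a} = - \frac{6 a}{-12 + a}$)
$S{\left(f \right)} = \frac{1}{-140 - \frac{6 f}{-12 + f}}$ ($S{\left(f \right)} = \frac{1}{5 \left(-28\right) - \frac{6 f}{-12 + f}} = \frac{1}{-140 - \frac{6 f}{-12 + f}}$)
$\frac{1}{S{\left(295 + 498 \right)}} = \frac{1}{\frac{1}{2} \frac{1}{-840 + 73 \left(295 + 498\right)} \left(12 - \left(295 + 498\right)\right)} = \frac{1}{\frac{1}{2} \frac{1}{-840 + 73 \cdot 793} \left(12 - 793\right)} = \frac{1}{\frac{1}{2} \frac{1}{-840 + 57889} \left(12 - 793\right)} = \frac{1}{\frac{1}{2} \cdot \frac{1}{57049} \left(-781\right)} = \frac{1}{- \frac{781}{114098}} = - \frac{114098}{781}$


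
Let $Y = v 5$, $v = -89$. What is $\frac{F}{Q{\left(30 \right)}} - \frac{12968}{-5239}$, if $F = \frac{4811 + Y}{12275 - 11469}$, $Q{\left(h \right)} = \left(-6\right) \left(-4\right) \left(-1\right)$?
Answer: $\frac{282853}{125736} \approx 2.2496$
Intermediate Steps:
$Q{\left(h \right)} = -24$ ($Q{\left(h \right)} = 24 \left(-1\right) = -24$)
$Y = -445$ ($Y = \left(-89\right) 5 = -445$)
$F = \frac{2183}{403}$ ($F = \frac{4811 - 445}{12275 - 11469} = \frac{4366}{806} = 4366 \cdot \frac{1}{806} = \frac{2183}{403} \approx 5.4169$)
$\frac{F}{Q{\left(30 \right)}} - \frac{12968}{-5239} = \frac{2183}{403 \left(-24\right)} - \frac{12968}{-5239} = \frac{2183}{403} \left(- \frac{1}{24}\right) - - \frac{12968}{5239} = - \frac{2183}{9672} + \frac{12968}{5239} = \frac{282853}{125736}$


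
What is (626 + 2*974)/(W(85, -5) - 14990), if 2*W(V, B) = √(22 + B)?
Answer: -11872080/69138491 - 396*√17/69138491 ≈ -0.17174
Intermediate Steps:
W(V, B) = √(22 + B)/2
(626 + 2*974)/(W(85, -5) - 14990) = (626 + 2*974)/(√(22 - 5)/2 - 14990) = (626 + 1948)/(√17/2 - 14990) = 2574/(-14990 + √17/2)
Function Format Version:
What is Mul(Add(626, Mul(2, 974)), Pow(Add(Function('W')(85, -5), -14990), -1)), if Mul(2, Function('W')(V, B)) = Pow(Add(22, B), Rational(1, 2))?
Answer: Add(Rational(-11872080, 69138491), Mul(Rational(-396, 69138491), Pow(17, Rational(1, 2)))) ≈ -0.17174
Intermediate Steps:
Function('W')(V, B) = Mul(Rational(1, 2), Pow(Add(22, B), Rational(1, 2)))
Mul(Add(626, Mul(2, 974)), Pow(Add(Function('W')(85, -5), -14990), -1)) = Mul(Add(626, Mul(2, 974)), Pow(Add(Mul(Rational(1, 2), Pow(Add(22, -5), Rational(1, 2))), -14990), -1)) = Mul(Add(626, 1948), Pow(Add(Mul(Rational(1, 2), Pow(17, Rational(1, 2))), -14990), -1)) = Mul(2574, Pow(Add(-14990, Mul(Rational(1, 2), Pow(17, Rational(1, 2)))), -1))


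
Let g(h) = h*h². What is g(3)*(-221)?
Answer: -5967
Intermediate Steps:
g(h) = h³
g(3)*(-221) = 3³*(-221) = 27*(-221) = -5967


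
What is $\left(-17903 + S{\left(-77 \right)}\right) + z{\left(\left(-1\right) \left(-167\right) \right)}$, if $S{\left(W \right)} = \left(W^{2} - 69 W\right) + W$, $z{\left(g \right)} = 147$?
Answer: $-6591$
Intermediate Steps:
$S{\left(W \right)} = W^{2} - 68 W$
$\left(-17903 + S{\left(-77 \right)}\right) + z{\left(\left(-1\right) \left(-167\right) \right)} = \left(-17903 - 77 \left(-68 - 77\right)\right) + 147 = \left(-17903 - -11165\right) + 147 = \left(-17903 + 11165\right) + 147 = -6738 + 147 = -6591$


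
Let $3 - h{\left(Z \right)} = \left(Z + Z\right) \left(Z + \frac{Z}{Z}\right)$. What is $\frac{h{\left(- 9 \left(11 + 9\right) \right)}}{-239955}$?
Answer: $\frac{21479}{79985} \approx 0.26854$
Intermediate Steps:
$h{\left(Z \right)} = 3 - 2 Z \left(1 + Z\right)$ ($h{\left(Z \right)} = 3 - \left(Z + Z\right) \left(Z + \frac{Z}{Z}\right) = 3 - 2 Z \left(Z + 1\right) = 3 - 2 Z \left(1 + Z\right)$)
$\frac{h{\left(- 9 \left(11 + 9\right) \right)}}{-239955} = \frac{3 - 2 \left(- 9 \left(11 + 9\right)\right) - 2 \left(- 9 \left(11 + 9\right)\right)^{2}}{-239955} = \left(3 - 2 \left(\left(-9\right) 20\right) - 2 \left(\left(-9\right) 20\right)^{2}\right) \left(- \frac{1}{239955}\right) = \left(3 - -360 - 2 \left(-180\right)^{2}\right) \left(- \frac{1}{239955}\right) = \left(3 + 360 - 64800\right) \left(- \frac{1}{239955}\right) = \left(-64437\right) \left(- \frac{1}{239955}\right) = \frac{21479}{79985}$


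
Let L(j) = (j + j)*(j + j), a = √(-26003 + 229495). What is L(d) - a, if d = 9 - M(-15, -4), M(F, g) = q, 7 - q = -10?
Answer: 256 - 2*√50873 ≈ -195.10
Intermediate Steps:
a = 2*√50873 (a = √203492 = 2*√50873 ≈ 451.10)
q = 17 (q = 7 - 1*(-10) = 7 + 10 = 17)
M(F, g) = 17
d = -8 (d = 9 - 1*17 = 9 - 17 = -8)
L(j) = 4*j² (L(j) = (2*j)*(2*j) = 4*j²)
L(d) - a = 4*(-8)² - 2*√50873 = 4*64 - 2*√50873 = 256 - 2*√50873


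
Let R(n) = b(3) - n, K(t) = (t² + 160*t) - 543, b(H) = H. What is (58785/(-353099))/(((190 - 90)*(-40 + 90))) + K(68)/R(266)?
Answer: -5282717231091/92865037000 ≈ -56.886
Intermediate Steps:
K(t) = -543 + t² + 160*t
R(n) = 3 - n
(58785/(-353099))/(((190 - 90)*(-40 + 90))) + K(68)/R(266) = (58785/(-353099))/(((190 - 90)*(-40 + 90))) + (-543 + 68² + 160*68)/(3 - 1*266) = (58785*(-1/353099))/((100*50)) + (-543 + 4624 + 10880)/(3 - 266) = -58785/353099/5000 + 14961/(-263) = -58785/353099*1/5000 + 14961*(-1/263) = -11757/353099000 - 14961/263 = -5282717231091/92865037000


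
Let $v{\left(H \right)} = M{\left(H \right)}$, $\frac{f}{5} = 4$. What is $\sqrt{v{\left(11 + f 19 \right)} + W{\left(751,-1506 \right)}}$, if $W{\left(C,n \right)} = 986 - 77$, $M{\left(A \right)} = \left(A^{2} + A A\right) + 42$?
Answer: $\sqrt{306713} \approx 553.82$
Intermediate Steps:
$f = 20$ ($f = 5 \cdot 4 = 20$)
$M{\left(A \right)} = 42 + 2 A^{2}$ ($M{\left(A \right)} = \left(A^{2} + A^{2}\right) + 42 = 2 A^{2} + 42 = 42 + 2 A^{2}$)
$v{\left(H \right)} = 42 + 2 H^{2}$
$W{\left(C,n \right)} = 909$
$\sqrt{v{\left(11 + f 19 \right)} + W{\left(751,-1506 \right)}} = \sqrt{\left(42 + 2 \left(11 + 20 \cdot 19\right)^{2}\right) + 909} = \sqrt{\left(42 + 2 \left(11 + 380\right)^{2}\right) + 909} = \sqrt{\left(42 + 2 \cdot 391^{2}\right) + 909} = \sqrt{\left(42 + 2 \cdot 152881\right) + 909} = \sqrt{\left(42 + 305762\right) + 909} = \sqrt{305804 + 909} = \sqrt{306713}$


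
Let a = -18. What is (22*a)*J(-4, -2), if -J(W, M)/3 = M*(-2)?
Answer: 4752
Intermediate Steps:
J(W, M) = 6*M (J(W, M) = -3*M*(-2) = -(-6)*M = 6*M)
(22*a)*J(-4, -2) = (22*(-18))*(6*(-2)) = -396*(-12) = 4752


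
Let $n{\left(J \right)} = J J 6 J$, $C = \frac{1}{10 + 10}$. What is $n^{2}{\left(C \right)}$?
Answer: $\frac{9}{16000000} \approx 5.625 \cdot 10^{-7}$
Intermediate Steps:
$C = \frac{1}{20} \approx 0.05$
$n{\left(J \right)} = 6 J^{3}$ ($n{\left(J \right)} = J 6 J J = J 6 J^{2} = 6 J^{3}$)
$n^{2}{\left(C \right)} = \left(\frac{6}{8000}\right)^{2} = \left(6 \cdot \frac{1}{8000}\right)^{2} = \left(\frac{3}{4000}\right)^{2} = \frac{9}{16000000}$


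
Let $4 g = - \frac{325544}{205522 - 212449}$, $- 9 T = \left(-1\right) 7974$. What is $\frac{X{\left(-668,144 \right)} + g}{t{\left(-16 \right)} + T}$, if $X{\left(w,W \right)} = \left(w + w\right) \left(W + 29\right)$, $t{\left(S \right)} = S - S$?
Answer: $- \frac{800471135}{3068661} \approx -260.85$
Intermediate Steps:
$T = 886$ ($T = - \frac{\left(-1\right) 7974}{9} = \left(- \frac{1}{9}\right) \left(-7974\right) = 886$)
$g = \frac{81386}{6927}$ ($g = \frac{\left(-325544\right) \frac{1}{205522 - 212449}}{4} = \frac{\left(-325544\right) \frac{1}{-6927}}{4} = \frac{\left(-325544\right) \left(- \frac{1}{6927}\right)}{4} = \frac{1}{4} \cdot \frac{325544}{6927} = \frac{81386}{6927} \approx 11.749$)
$t{\left(S \right)} = 0$
$X{\left(w,W \right)} = 2 w \left(29 + W\right)$
$\frac{X{\left(-668,144 \right)} + g}{t{\left(-16 \right)} + T} = \frac{2 \left(-668\right) \left(29 + 144\right) + \frac{81386}{6927}}{0 + 886} = \frac{2 \left(-668\right) 173 + \frac{81386}{6927}}{886} = \left(-231128 + \frac{81386}{6927}\right) \frac{1}{886} = \left(- \frac{1600942270}{6927}\right) \frac{1}{886} = - \frac{800471135}{3068661}$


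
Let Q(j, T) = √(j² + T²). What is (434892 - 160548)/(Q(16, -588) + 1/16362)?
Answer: -641259504/13232772174857 + 209845760088960*√865/13232772174857 ≈ 466.40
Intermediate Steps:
Q(j, T) = √(T² + j²)
(434892 - 160548)/(Q(16, -588) + 1/16362) = (434892 - 160548)/(√((-588)² + 16²) + 1/16362) = 274344/(√(345744 + 256) + 1/16362) = 274344/(√346000 + 1/16362) = 274344/(20*√865 + 1/16362) = 274344/(1/16362 + 20*√865)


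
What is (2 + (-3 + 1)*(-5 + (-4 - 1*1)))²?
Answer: 484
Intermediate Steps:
(2 + (-3 + 1)*(-5 + (-4 - 1*1)))² = (2 - 2*(-5 + (-4 - 1)))² = (2 - 2*(-5 - 5))² = (2 - 2*(-10))² = (2 + 20)² = 22² = 484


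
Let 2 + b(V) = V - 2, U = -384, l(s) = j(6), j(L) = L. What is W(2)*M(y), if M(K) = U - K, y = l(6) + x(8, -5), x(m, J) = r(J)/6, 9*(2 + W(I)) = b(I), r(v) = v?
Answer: 23350/27 ≈ 864.81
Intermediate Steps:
l(s) = 6
b(V) = -4 + V (b(V) = -2 + (V - 2) = -2 + (-2 + V) = -4 + V)
W(I) = -22/9 + I/9 (W(I) = -2 + (-4 + I)/9 = -2 + (-4/9 + I/9) = -22/9 + I/9)
x(m, J) = J/6
y = 31/6 (y = 6 + (1/6)*(-5) = 6 - 5/6 = 31/6 ≈ 5.1667)
M(K) = -384 - K
W(2)*M(y) = (-22/9 + (1/9)*2)*(-384 - 1*31/6) = (-22/9 + 2/9)*(-384 - 31/6) = -20/9*(-2335/6) = 23350/27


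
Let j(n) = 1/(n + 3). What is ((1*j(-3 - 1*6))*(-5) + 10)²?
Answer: 4225/36 ≈ 117.36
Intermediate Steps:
j(n) = 1/(3 + n)
((1*j(-3 - 1*6))*(-5) + 10)² = ((1/(3 + (-3 - 1*6)))*(-5) + 10)² = ((1/(3 + (-3 - 6)))*(-5) + 10)² = ((1/(3 - 9))*(-5) + 10)² = ((1/(-6))*(-5) + 10)² = ((1*(-⅙))*(-5) + 10)² = (-⅙*(-5) + 10)² = (⅚ + 10)² = (65/6)² = 4225/36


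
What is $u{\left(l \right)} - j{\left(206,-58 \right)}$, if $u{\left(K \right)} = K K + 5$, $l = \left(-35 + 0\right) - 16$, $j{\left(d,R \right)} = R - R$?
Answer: $2606$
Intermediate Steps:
$j{\left(d,R \right)} = 0$
$l = -51$ ($l = -35 - 16 = -51$)
$u{\left(K \right)} = 5 + K^{2}$ ($u{\left(K \right)} = K^{2} + 5 = 5 + K^{2}$)
$u{\left(l \right)} - j{\left(206,-58 \right)} = \left(5 + \left(-51\right)^{2}\right) - 0 = \left(5 + 2601\right) + 0 = 2606 + 0 = 2606$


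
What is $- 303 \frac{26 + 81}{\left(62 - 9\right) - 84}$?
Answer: $\frac{32421}{31} \approx 1045.8$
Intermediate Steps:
$- 303 \frac{26 + 81}{\left(62 - 9\right) - 84} = - 303 \frac{107}{53 - 84} = - 303 \frac{107}{-31} = - 303 \cdot 107 \left(- \frac{1}{31}\right) = \left(-303\right) \left(- \frac{107}{31}\right) = \frac{32421}{31}$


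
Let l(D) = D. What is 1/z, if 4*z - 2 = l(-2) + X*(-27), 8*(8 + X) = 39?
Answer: 32/675 ≈ 0.047407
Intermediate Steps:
X = -25/8 (X = -8 + (⅛)*39 = -8 + 39/8 = -25/8 ≈ -3.1250)
z = 675/32 (z = ½ + (-2 - 25/8*(-27))/4 = ½ + (-2 + 675/8)/4 = ½ + (¼)*(659/8) = ½ + 659/32 = 675/32 ≈ 21.094)
1/z = 1/(675/32) = 32/675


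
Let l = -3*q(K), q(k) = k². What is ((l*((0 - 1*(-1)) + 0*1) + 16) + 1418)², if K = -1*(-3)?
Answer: 1979649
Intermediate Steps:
K = 3
l = -27 (l = -3*3² = -3*9 = -27)
((l*((0 - 1*(-1)) + 0*1) + 16) + 1418)² = ((-27*((0 - 1*(-1)) + 0*1) + 16) + 1418)² = ((-27*((0 + 1) + 0) + 16) + 1418)² = ((-27*(1 + 0) + 16) + 1418)² = ((-27*1 + 16) + 1418)² = ((-27 + 16) + 1418)² = (-11 + 1418)² = 1407² = 1979649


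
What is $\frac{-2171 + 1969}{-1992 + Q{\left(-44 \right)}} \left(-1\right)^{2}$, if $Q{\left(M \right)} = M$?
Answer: $\frac{101}{1018} \approx 0.099214$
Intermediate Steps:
$\frac{-2171 + 1969}{-1992 + Q{\left(-44 \right)}} \left(-1\right)^{2} = \frac{-2171 + 1969}{-1992 - 44} \left(-1\right)^{2} = - \frac{202}{-2036} \cdot 1 = \left(-202\right) \left(- \frac{1}{2036}\right) 1 = \frac{101}{1018} \cdot 1 = \frac{101}{1018}$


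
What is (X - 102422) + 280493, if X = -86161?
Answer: 91910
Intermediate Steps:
(X - 102422) + 280493 = (-86161 - 102422) + 280493 = -188583 + 280493 = 91910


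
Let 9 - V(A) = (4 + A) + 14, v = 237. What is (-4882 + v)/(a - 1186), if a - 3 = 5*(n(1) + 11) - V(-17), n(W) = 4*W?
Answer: 4645/1116 ≈ 4.1622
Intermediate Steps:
V(A) = -9 - A (V(A) = 9 - ((4 + A) + 14) = 9 - (18 + A) = 9 + (-18 - A) = -9 - A)
a = 70 (a = 3 + (5*(4*1 + 11) - (-9 - 1*(-17))) = 3 + (5*(4 + 11) - (-9 + 17)) = 3 + (5*15 - 1*8) = 3 + (75 - 8) = 3 + 67 = 70)
(-4882 + v)/(a - 1186) = (-4882 + 237)/(70 - 1186) = -4645/(-1116) = -4645*(-1/1116) = 4645/1116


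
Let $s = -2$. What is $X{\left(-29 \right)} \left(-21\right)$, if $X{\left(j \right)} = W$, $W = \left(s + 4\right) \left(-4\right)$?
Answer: $168$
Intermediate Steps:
$W = -8$ ($W = \left(-2 + 4\right) \left(-4\right) = 2 \left(-4\right) = -8$)
$X{\left(j \right)} = -8$
$X{\left(-29 \right)} \left(-21\right) = \left(-8\right) \left(-21\right) = 168$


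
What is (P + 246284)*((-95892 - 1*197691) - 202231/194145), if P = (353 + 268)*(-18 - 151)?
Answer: -1611158897743522/38829 ≈ -4.1494e+10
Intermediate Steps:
P = -104949 (P = 621*(-169) = -104949)
(P + 246284)*((-95892 - 1*197691) - 202231/194145) = (-104949 + 246284)*((-95892 - 1*197691) - 202231/194145) = 141335*((-95892 - 197691) - 202231*1/194145) = 141335*(-293583 - 202231/194145) = 141335*(-56997873766/194145) = -1611158897743522/38829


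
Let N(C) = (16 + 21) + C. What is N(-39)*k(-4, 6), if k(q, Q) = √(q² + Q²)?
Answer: -4*√13 ≈ -14.422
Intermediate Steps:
N(C) = 37 + C
k(q, Q) = √(Q² + q²)
N(-39)*k(-4, 6) = (37 - 39)*√(6² + (-4)²) = -2*√(36 + 16) = -4*√13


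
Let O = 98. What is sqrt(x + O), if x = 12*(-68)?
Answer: I*sqrt(718) ≈ 26.796*I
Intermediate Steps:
x = -816
sqrt(x + O) = sqrt(-816 + 98) = sqrt(-718) = I*sqrt(718)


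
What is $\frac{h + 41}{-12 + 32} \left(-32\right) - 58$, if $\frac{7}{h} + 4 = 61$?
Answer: $- \frac{35282}{285} \approx -123.8$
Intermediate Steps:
$h = \frac{7}{57}$ ($h = \frac{7}{-4 + 61} = \frac{7}{57} \approx 0.12281$)
$\frac{h + 41}{-12 + 32} \left(-32\right) - 58 = \frac{\frac{7}{57} + 41}{-12 + 32} \left(-32\right) - 58 = \frac{2344}{57 \cdot 20} \left(-32\right) - 58 = \frac{2344}{57} \cdot \frac{1}{20} \left(-32\right) - 58 = \frac{586}{285} \left(-32\right) - 58 = - \frac{18752}{285} - 58 = - \frac{35282}{285}$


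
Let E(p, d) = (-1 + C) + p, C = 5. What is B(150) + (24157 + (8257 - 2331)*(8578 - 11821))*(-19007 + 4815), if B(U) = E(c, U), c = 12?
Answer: 272399275328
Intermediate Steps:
E(p, d) = 4 + p (E(p, d) = (-1 + 5) + p = 4 + p)
B(U) = 16 (B(U) = 4 + 12 = 16)
B(150) + (24157 + (8257 - 2331)*(8578 - 11821))*(-19007 + 4815) = 16 + (24157 + (8257 - 2331)*(8578 - 11821))*(-19007 + 4815) = 16 + (24157 + 5926*(-3243))*(-14192) = 16 + (24157 - 19218018)*(-14192) = 16 - 19193861*(-14192) = 16 + 272399275312 = 272399275328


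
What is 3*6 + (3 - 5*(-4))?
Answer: 41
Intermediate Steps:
3*6 + (3 - 5*(-4)) = 18 + (3 - 1*(-20)) = 18 + (3 + 20) = 18 + 23 = 41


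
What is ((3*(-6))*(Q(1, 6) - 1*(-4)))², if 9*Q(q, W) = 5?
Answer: 6724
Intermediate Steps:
Q(q, W) = 5/9 (Q(q, W) = (⅑)*5 = 5/9)
((3*(-6))*(Q(1, 6) - 1*(-4)))² = ((3*(-6))*(5/9 - 1*(-4)))² = (-18*(5/9 + 4))² = (-18*41/9)² = (-82)² = 6724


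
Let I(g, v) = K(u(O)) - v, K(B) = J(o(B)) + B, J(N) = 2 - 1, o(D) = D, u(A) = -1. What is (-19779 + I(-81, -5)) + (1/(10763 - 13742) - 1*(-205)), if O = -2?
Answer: -58296052/2979 ≈ -19569.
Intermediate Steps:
J(N) = 1
K(B) = 1 + B
I(g, v) = -v (I(g, v) = (1 - 1) - v = 0 - v = -v)
(-19779 + I(-81, -5)) + (1/(10763 - 13742) - 1*(-205)) = (-19779 - 1*(-5)) + (1/(10763 - 13742) - 1*(-205)) = (-19779 + 5) + (1/(-2979) + 205) = -19774 + (-1/2979 + 205) = -19774 + 610694/2979 = -58296052/2979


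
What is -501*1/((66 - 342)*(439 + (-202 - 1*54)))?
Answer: 167/16836 ≈ 0.0099192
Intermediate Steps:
-501*1/((66 - 342)*(439 + (-202 - 1*54))) = -501*(-1/(276*(439 + (-202 - 54)))) = -501*(-1/(276*(439 - 256))) = -501/((-276*183)) = -501/(-50508) = -501*(-1/50508) = 167/16836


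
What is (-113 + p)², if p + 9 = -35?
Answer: 24649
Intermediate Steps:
p = -44 (p = -9 - 35 = -44)
(-113 + p)² = (-113 - 44)² = (-157)² = 24649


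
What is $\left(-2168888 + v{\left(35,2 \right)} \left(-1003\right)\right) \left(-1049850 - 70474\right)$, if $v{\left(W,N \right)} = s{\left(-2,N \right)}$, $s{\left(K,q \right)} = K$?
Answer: $2427609909768$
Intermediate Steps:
$v{\left(W,N \right)} = -2$
$\left(-2168888 + v{\left(35,2 \right)} \left(-1003\right)\right) \left(-1049850 - 70474\right) = \left(-2168888 - -2006\right) \left(-1049850 - 70474\right) = \left(-2168888 + 2006\right) \left(-1120324\right) = \left(-2166882\right) \left(-1120324\right) = 2427609909768$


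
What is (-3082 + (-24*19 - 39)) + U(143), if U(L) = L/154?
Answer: -50065/14 ≈ -3576.1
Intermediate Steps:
U(L) = L/154 (U(L) = L*(1/154) = L/154)
(-3082 + (-24*19 - 39)) + U(143) = (-3082 + (-24*19 - 39)) + (1/154)*143 = (-3082 + (-456 - 39)) + 13/14 = (-3082 - 495) + 13/14 = -3577 + 13/14 = -50065/14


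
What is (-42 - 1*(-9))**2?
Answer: 1089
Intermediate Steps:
(-42 - 1*(-9))**2 = (-42 + 9)**2 = (-33)**2 = 1089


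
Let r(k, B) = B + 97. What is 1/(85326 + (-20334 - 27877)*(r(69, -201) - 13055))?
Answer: 1/634493875 ≈ 1.5761e-9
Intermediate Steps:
r(k, B) = 97 + B
1/(85326 + (-20334 - 27877)*(r(69, -201) - 13055)) = 1/(85326 + (-20334 - 27877)*((97 - 201) - 13055)) = 1/(85326 - 48211*(-104 - 13055)) = 1/(85326 - 48211*(-13159)) = 1/(85326 + 634408549) = 1/634493875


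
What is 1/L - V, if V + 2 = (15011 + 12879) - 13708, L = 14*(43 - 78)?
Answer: -6948201/490 ≈ -14180.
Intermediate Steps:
L = -490 (L = 14*(-35) = -490)
V = 14180 (V = -2 + ((15011 + 12879) - 13708) = -2 + (27890 - 13708) = -2 + 14182 = 14180)
1/L - V = 1/(-490) - 1*14180 = -1/490 - 14180 = -6948201/490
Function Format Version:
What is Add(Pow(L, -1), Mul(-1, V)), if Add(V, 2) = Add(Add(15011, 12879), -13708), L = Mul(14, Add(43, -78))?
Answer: Rational(-6948201, 490) ≈ -14180.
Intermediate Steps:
L = -490 (L = Mul(14, -35) = -490)
V = 14180 (V = Add(-2, Add(Add(15011, 12879), -13708)) = Add(-2, Add(27890, -13708)) = Add(-2, 14182) = 14180)
Add(Pow(L, -1), Mul(-1, V)) = Add(Pow(-490, -1), Mul(-1, 14180)) = Add(Rational(-1, 490), -14180) = Rational(-6948201, 490)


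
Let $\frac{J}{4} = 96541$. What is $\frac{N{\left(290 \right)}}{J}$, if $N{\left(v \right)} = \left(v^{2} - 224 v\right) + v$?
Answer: $\frac{335}{6658} \approx 0.050315$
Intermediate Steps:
$J = 386164$ ($J = 4 \cdot 96541 = 386164$)
$N{\left(v \right)} = v^{2} - 223 v$
$\frac{N{\left(290 \right)}}{J} = \frac{290 \left(-223 + 290\right)}{386164} = 290 \cdot 67 \cdot \frac{1}{386164} = 19430 \cdot \frac{1}{386164} = \frac{335}{6658}$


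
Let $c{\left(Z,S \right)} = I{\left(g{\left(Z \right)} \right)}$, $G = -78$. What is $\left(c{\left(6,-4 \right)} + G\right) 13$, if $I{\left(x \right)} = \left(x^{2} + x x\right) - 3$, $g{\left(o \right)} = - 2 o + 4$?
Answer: $611$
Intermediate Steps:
$g{\left(o \right)} = 4 - 2 o$
$I{\left(x \right)} = -3 + 2 x^{2}$ ($I{\left(x \right)} = \left(x^{2} + x^{2}\right) - 3 = 2 x^{2} - 3 = -3 + 2 x^{2}$)
$c{\left(Z,S \right)} = -3 + 2 \left(4 - 2 Z\right)^{2}$
$\left(c{\left(6,-4 \right)} + G\right) 13 = \left(\left(-3 + 8 \left(-2 + 6\right)^{2}\right) - 78\right) 13 = \left(\left(-3 + 8 \cdot 4^{2}\right) - 78\right) 13 = \left(\left(-3 + 8 \cdot 16\right) - 78\right) 13 = \left(\left(-3 + 128\right) - 78\right) 13 = \left(125 - 78\right) 13 = 47 \cdot 13 = 611$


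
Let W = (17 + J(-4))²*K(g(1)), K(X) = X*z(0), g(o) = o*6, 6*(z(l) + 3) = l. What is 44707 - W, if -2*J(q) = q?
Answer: 51205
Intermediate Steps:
J(q) = -q/2
z(l) = -3 + l/6
g(o) = 6*o
K(X) = -3*X (K(X) = X*(-3 + (⅙)*0) = X*(-3 + 0) = X*(-3) = -3*X)
W = -6498 (W = (17 - ½*(-4))²*(-18) = (17 + 2)²*(-3*6) = 19²*(-18) = 361*(-18) = -6498)
44707 - W = 44707 - 1*(-6498) = 44707 + 6498 = 51205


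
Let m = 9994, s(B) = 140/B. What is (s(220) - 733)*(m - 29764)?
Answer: 159267120/11 ≈ 1.4479e+7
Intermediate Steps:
(s(220) - 733)*(m - 29764) = (140/220 - 733)*(9994 - 29764) = (140*(1/220) - 733)*(-19770) = (7/11 - 733)*(-19770) = -8056/11*(-19770) = 159267120/11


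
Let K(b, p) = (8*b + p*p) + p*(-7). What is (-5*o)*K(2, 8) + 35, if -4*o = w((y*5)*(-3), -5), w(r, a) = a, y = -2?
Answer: -115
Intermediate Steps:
o = 5/4 (o = -1/4*(-5) = 5/4 ≈ 1.2500)
K(b, p) = p**2 - 7*p + 8*b (K(b, p) = (8*b + p**2) - 7*p = (p**2 + 8*b) - 7*p = p**2 - 7*p + 8*b)
(-5*o)*K(2, 8) + 35 = (-5*5/4)*(8**2 - 7*8 + 8*2) + 35 = -25*(64 - 56 + 16)/4 + 35 = -25/4*24 + 35 = -150 + 35 = -115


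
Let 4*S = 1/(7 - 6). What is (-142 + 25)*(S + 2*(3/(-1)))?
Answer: 2691/4 ≈ 672.75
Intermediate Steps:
S = 1/4 (S = 1/(4*(7 - 6)) = (1/4)/1 = (1/4)*1 = 1/4 ≈ 0.25000)
(-142 + 25)*(S + 2*(3/(-1))) = (-142 + 25)*(1/4 + 2*(3/(-1))) = -117*(1/4 + 2*(3*(-1))) = -117*(1/4 + 2*(-3)) = -117*(1/4 - 6) = -117*(-23/4) = 2691/4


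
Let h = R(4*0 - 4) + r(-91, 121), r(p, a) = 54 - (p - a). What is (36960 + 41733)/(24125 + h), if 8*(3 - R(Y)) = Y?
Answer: 52462/16263 ≈ 3.2258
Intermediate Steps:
R(Y) = 3 - Y/8
r(p, a) = 54 + a - p (r(p, a) = 54 + (a - p) = 54 + a - p)
h = 539/2 (h = (3 - (4*0 - 4)/8) + (54 + 121 - 1*(-91)) = (3 - (0 - 4)/8) + (54 + 121 + 91) = (3 - ⅛*(-4)) + 266 = (3 + ½) + 266 = 7/2 + 266 = 539/2 ≈ 269.50)
(36960 + 41733)/(24125 + h) = (36960 + 41733)/(24125 + 539/2) = 78693/(48789/2) = 78693*(2/48789) = 52462/16263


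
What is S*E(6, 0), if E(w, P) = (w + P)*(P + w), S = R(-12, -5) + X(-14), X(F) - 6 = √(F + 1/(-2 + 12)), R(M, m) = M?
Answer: -216 + 18*I*√1390/5 ≈ -216.0 + 134.22*I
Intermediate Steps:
X(F) = 6 + √(⅒ + F) (X(F) = 6 + √(F + 1/(-2 + 12)) = 6 + √(F + 1/10) = 6 + √(F + ⅒) = 6 + √(⅒ + F))
S = -6 + I*√1390/10 (S = -12 + (6 + √(10 + 100*(-14))/10) = -12 + (6 + √(10 - 1400)/10) = -12 + (6 + √(-1390)/10) = -12 + (6 + (I*√1390)/10) = -12 + (6 + I*√1390/10) = -6 + I*√1390/10 ≈ -6.0 + 3.7283*I)
E(w, P) = (P + w)² (E(w, P) = (P + w)*(P + w) = (P + w)²)
S*E(6, 0) = (-6 + I*√1390/10)*(0 + 6)² = (-6 + I*√1390/10)*6² = (-6 + I*√1390/10)*36 = -216 + 18*I*√1390/5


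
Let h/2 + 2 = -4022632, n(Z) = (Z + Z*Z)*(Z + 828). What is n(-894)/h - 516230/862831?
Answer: 312953410831/52588686619 ≈ 5.9510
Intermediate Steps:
n(Z) = (828 + Z)*(Z + Z**2) (n(Z) = (Z + Z**2)*(828 + Z) = (828 + Z)*(Z + Z**2))
h = -8045268 (h = -4 + 2*(-4022632) = -4 - 8045264 = -8045268)
n(-894)/h - 516230/862831 = -894*(828 + (-894)**2 + 829*(-894))/(-8045268) - 516230/862831 = -894*(828 + 799236 - 741126)*(-1/8045268) - 516230*1/862831 = -894*58938*(-1/8045268) - 516230/862831 = -52690572*(-1/8045268) - 516230/862831 = 399171/60949 - 516230/862831 = 312953410831/52588686619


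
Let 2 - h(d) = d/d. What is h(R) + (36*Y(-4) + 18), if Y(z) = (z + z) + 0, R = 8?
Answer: -269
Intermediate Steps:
h(d) = 1 (h(d) = 2 - d/d = 2 - 1*1 = 2 - 1 = 1)
Y(z) = 2*z (Y(z) = 2*z + 0 = 2*z)
h(R) + (36*Y(-4) + 18) = 1 + (36*(2*(-4)) + 18) = 1 + (36*(-8) + 18) = 1 + (-288 + 18) = 1 - 270 = -269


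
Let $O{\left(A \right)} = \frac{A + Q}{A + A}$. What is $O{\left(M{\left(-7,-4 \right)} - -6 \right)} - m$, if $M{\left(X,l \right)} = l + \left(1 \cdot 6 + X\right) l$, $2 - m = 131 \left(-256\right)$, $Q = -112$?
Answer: $- \frac{201281}{6} \approx -33547.0$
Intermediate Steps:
$m = 33538$ ($m = 2 - 131 \left(-256\right) = 2 - -33536 = 2 + 33536 = 33538$)
$M{\left(X,l \right)} = l + l \left(6 + X\right)$ ($M{\left(X,l \right)} = l + \left(6 + X\right) l = l + l \left(6 + X\right)$)
$O{\left(A \right)} = \frac{-112 + A}{2 A}$ ($O{\left(A \right)} = \frac{A - 112}{A + A} = \frac{-112 + A}{2 A}$)
$O{\left(M{\left(-7,-4 \right)} - -6 \right)} - m = \frac{-112 - \left(-6 + 4 \left(7 - 7\right)\right)}{2 \left(- 4 \left(7 - 7\right) - -6\right)} - 33538 = \frac{-112 + \left(\left(-4\right) 0 + 6\right)}{2 \left(\left(-4\right) 0 + 6\right)} - 33538 = \frac{-112 + \left(0 + 6\right)}{2 \left(0 + 6\right)} - 33538 = \frac{-112 + 6}{2 \cdot 6} - 33538 = \frac{1}{2} \cdot \frac{1}{6} \left(-106\right) - 33538 = - \frac{53}{6} - 33538 = - \frac{201281}{6}$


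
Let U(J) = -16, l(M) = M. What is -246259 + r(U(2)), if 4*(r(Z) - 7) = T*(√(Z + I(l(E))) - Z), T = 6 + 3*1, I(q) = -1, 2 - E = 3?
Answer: -246216 + 9*I*√17/4 ≈ -2.4622e+5 + 9.277*I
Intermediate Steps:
E = -1 (E = 2 - 1*3 = 2 - 3 = -1)
T = 9 (T = 6 + 3 = 9)
r(Z) = 7 - 9*Z/4 + 9*√(-1 + Z)/4 (r(Z) = 7 + (9*(√(Z - 1) - Z))/4 = 7 + (9*(√(-1 + Z) - Z))/4 = 7 + (-9*Z + 9*√(-1 + Z))/4 = 7 + (-9*Z/4 + 9*√(-1 + Z)/4) = 7 - 9*Z/4 + 9*√(-1 + Z)/4)
-246259 + r(U(2)) = -246259 + (7 - 9/4*(-16) + 9*√(-1 - 16)/4) = -246259 + (7 + 36 + 9*√(-17)/4) = -246259 + (7 + 36 + 9*(I*√17)/4) = -246259 + (7 + 36 + 9*I*√17/4) = -246259 + (43 + 9*I*√17/4) = -246216 + 9*I*√17/4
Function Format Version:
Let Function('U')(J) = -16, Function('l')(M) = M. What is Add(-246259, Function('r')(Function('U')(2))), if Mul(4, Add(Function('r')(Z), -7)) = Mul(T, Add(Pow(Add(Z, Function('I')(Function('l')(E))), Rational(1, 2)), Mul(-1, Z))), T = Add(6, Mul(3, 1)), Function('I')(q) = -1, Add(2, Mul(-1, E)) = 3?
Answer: Add(-246216, Mul(Rational(9, 4), I, Pow(17, Rational(1, 2)))) ≈ Add(-2.4622e+5, Mul(9.2770, I))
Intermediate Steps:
E = -1 (E = Add(2, Mul(-1, 3)) = Add(2, -3) = -1)
T = 9 (T = Add(6, 3) = 9)
Function('r')(Z) = Add(7, Mul(Rational(-9, 4), Z), Mul(Rational(9, 4), Pow(Add(-1, Z), Rational(1, 2)))) (Function('r')(Z) = Add(7, Mul(Rational(1, 4), Mul(9, Add(Pow(Add(Z, -1), Rational(1, 2)), Mul(-1, Z))))) = Add(7, Mul(Rational(1, 4), Mul(9, Add(Pow(Add(-1, Z), Rational(1, 2)), Mul(-1, Z))))) = Add(7, Mul(Rational(1, 4), Add(Mul(-9, Z), Mul(9, Pow(Add(-1, Z), Rational(1, 2)))))) = Add(7, Add(Mul(Rational(-9, 4), Z), Mul(Rational(9, 4), Pow(Add(-1, Z), Rational(1, 2))))) = Add(7, Mul(Rational(-9, 4), Z), Mul(Rational(9, 4), Pow(Add(-1, Z), Rational(1, 2)))))
Add(-246259, Function('r')(Function('U')(2))) = Add(-246259, Add(7, Mul(Rational(-9, 4), -16), Mul(Rational(9, 4), Pow(Add(-1, -16), Rational(1, 2))))) = Add(-246259, Add(7, 36, Mul(Rational(9, 4), Pow(-17, Rational(1, 2))))) = Add(-246259, Add(7, 36, Mul(Rational(9, 4), Mul(I, Pow(17, Rational(1, 2)))))) = Add(-246259, Add(7, 36, Mul(Rational(9, 4), I, Pow(17, Rational(1, 2))))) = Add(-246259, Add(43, Mul(Rational(9, 4), I, Pow(17, Rational(1, 2))))) = Add(-246216, Mul(Rational(9, 4), I, Pow(17, Rational(1, 2))))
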